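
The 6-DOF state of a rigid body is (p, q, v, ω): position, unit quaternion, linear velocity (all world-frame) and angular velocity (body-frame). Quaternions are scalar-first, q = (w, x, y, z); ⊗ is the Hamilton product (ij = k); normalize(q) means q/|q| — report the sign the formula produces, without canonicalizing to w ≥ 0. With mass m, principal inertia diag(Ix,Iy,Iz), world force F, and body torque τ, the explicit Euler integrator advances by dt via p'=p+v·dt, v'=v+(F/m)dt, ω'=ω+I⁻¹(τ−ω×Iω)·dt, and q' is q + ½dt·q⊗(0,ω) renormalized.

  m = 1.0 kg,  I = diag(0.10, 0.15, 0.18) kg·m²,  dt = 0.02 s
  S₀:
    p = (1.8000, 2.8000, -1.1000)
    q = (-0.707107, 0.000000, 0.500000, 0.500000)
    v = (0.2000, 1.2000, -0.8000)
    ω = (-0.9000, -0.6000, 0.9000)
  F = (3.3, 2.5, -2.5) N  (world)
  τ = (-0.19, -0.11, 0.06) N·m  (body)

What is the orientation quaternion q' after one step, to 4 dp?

q⊗(0,ω) = (-0.1500000, 1.3863963, -0.0257358, -0.1863963)
q' = normalize(q + ½dt·q⊗(0,ω)) = (-0.7085, 0.0139, 0.4997, 0.4981)

q' = (-0.7085, 0.0139, 0.4997, 0.4981)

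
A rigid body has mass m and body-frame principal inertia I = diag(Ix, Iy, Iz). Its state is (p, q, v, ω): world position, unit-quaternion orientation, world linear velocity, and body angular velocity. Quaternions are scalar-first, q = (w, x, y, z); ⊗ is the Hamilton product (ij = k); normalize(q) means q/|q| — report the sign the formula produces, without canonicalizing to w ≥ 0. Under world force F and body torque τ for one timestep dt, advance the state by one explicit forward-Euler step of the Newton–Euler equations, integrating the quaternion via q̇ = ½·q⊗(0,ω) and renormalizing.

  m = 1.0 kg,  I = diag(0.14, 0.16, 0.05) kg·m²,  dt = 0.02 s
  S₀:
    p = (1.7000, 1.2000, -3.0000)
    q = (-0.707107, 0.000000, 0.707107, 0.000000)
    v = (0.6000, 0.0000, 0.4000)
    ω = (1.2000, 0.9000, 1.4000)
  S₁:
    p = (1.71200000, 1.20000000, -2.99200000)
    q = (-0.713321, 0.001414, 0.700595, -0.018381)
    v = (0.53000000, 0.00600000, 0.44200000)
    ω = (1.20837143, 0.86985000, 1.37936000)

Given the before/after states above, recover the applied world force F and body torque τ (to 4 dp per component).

F = (-3.5000, 0.3000, 2.1000)
τ = (-0.0800, -0.0900, -0.0300)

v₁ − v₀ = (-0.07000000, 0.00600000, 0.04200000)
F = m·Δv/dt = (-3.5000, 0.3000, 2.1000)
ω₁ − ω₀ = (0.00837143, -0.03015000, -0.02064000)
I·α + gyro = (-0.0800, -0.0900, -0.0300)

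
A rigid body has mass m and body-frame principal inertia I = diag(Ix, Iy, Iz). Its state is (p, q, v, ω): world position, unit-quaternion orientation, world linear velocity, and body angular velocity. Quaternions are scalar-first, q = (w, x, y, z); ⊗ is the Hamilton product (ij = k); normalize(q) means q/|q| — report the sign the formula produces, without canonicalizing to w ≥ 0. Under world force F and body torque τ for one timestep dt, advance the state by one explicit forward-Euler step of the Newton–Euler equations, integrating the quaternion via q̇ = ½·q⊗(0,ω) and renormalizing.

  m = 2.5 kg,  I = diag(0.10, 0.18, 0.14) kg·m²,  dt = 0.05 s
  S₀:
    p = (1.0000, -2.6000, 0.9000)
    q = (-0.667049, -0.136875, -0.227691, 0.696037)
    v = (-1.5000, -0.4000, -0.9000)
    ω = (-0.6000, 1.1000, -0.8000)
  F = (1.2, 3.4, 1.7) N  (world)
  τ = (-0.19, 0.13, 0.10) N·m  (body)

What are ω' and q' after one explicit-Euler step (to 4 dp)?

(τ − ω×Iω)/I = (-2.2520, 0.8289, 1.0914)
ω' = ω + α·dt = (-0.7126, 1.1414, -0.7454)
Hamilton product q⊗(0,ω) = (0.7251647, -0.1832585, -1.2608761, 0.2464621)
updated quaternion q' = (-0.6485, -0.1414, -0.2590, 0.7017)

ω' = (-0.7126, 1.1414, -0.7454)
q' = (-0.6485, -0.1414, -0.2590, 0.7017)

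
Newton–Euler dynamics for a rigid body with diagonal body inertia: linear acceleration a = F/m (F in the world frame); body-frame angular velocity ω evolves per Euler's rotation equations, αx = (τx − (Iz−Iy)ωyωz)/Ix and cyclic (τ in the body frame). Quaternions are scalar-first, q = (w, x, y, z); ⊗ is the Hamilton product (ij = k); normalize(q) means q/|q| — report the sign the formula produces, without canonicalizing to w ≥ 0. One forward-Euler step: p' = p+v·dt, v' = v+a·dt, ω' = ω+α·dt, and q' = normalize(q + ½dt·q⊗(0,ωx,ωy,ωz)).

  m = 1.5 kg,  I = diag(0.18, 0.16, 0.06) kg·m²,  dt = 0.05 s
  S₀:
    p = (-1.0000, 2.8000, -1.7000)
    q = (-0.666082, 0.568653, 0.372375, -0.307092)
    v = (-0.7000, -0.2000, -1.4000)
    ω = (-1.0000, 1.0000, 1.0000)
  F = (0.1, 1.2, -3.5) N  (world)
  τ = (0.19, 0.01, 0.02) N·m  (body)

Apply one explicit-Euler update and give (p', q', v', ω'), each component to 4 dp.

precession coupling ω×(Iω) = (-0.1000, -0.1200, 0.0200)
(τ − ω×Iω)/I = (1.6111, 0.8125, 0.0000)
ω + α·dt = (-0.9194, 1.0406, 1.0000)
2q̇ = q⊗(0,ω) = (0.5033700, 1.3455490, -0.9276430, 0.2749460)
updated quaternion q' = (-0.6529, 0.6017, 0.3489, -0.2999)
a = (0.0667, 0.8000, -2.3333)
p' = p + v·dt = (-1.0350, 2.7900, -1.7700)
v + (F/m)dt = (-0.6967, -0.1600, -1.5167)

p' = (-1.0350, 2.7900, -1.7700)
q' = (-0.6529, 0.6017, 0.3489, -0.2999)
v' = (-0.6967, -0.1600, -1.5167)
ω' = (-0.9194, 1.0406, 1.0000)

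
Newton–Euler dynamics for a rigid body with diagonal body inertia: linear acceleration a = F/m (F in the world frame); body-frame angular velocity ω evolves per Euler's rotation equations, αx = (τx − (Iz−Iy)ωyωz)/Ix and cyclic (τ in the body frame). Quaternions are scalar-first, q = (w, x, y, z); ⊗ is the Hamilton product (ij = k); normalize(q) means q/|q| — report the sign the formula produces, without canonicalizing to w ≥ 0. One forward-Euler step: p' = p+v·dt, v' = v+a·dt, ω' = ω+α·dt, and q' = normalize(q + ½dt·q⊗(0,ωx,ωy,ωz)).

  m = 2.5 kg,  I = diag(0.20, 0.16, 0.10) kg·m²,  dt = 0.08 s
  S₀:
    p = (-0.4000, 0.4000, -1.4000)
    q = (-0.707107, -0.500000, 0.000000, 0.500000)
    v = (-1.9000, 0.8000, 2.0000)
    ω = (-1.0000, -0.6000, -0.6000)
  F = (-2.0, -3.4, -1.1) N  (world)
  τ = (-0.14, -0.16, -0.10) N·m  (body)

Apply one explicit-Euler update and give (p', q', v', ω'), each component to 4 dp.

p' = (-0.5520, 0.4640, -1.2400)
q' = (-0.7141, -0.4591, -0.0150, 0.5282)
v' = (-1.9640, 0.6912, 1.9648)
ω' = (-1.0474, -0.7100, -0.6608)

precession coupling ω×(Iω) = (-0.0216, 0.0600, -0.0240)
(τ − ω×Iω)/I = (-0.5920, -1.3750, -0.7600)
ω' = ω + α·dt = (-1.0474, -0.7100, -0.6608)
Hamilton product q⊗(0,ω) = (-0.2000000, 1.0071070, -0.3757358, 0.7242642)
q' = normalize(q + ½dt·q⊗(0,ω)) = (-0.7141, -0.4591, -0.0150, 0.5282)
linear accel F/m = (-0.8000, -1.3600, -0.4400)
new position p' = (-0.5520, 0.4640, -1.2400)
v' = v + a·dt = (-1.9640, 0.6912, 1.9648)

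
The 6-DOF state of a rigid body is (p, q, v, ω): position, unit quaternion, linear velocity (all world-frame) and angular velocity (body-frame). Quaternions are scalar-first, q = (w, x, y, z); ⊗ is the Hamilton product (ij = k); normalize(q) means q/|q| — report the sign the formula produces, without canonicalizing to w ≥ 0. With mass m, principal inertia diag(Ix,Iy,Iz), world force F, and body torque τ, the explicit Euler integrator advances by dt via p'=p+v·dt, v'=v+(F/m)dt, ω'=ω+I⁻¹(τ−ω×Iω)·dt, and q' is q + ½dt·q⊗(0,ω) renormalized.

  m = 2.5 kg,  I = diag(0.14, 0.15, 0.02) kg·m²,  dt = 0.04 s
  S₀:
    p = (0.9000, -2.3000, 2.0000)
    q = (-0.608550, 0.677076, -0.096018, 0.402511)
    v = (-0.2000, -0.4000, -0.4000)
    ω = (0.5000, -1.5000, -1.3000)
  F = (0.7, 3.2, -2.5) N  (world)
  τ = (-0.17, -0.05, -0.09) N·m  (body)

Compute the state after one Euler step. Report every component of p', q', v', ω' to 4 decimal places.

p' = (0.8920, -2.3160, 1.9840)
q' = (-0.6072, 0.6850, -0.0561, 0.3986)
v' = (-0.1888, -0.3488, -0.4400)
ω' = (0.5239, -1.4925, -1.4650)

(τ − ω×Iω)/I = (0.5964, 0.1867, -4.1250)
ω + α·dt = (0.5239, -1.4925, -1.4650)
Hamilton product q⊗(0,ω) = (0.0406993, 0.4243149, 1.9942793, -0.1764900)
q' = normalize(q + ½dt·q⊗(0,ω)) = (-0.6072, 0.6850, -0.0561, 0.3986)
a = F/m = (0.2800, 1.2800, -1.0000)
new position p' = (0.8920, -2.3160, 1.9840)
v' = v + a·dt = (-0.1888, -0.3488, -0.4400)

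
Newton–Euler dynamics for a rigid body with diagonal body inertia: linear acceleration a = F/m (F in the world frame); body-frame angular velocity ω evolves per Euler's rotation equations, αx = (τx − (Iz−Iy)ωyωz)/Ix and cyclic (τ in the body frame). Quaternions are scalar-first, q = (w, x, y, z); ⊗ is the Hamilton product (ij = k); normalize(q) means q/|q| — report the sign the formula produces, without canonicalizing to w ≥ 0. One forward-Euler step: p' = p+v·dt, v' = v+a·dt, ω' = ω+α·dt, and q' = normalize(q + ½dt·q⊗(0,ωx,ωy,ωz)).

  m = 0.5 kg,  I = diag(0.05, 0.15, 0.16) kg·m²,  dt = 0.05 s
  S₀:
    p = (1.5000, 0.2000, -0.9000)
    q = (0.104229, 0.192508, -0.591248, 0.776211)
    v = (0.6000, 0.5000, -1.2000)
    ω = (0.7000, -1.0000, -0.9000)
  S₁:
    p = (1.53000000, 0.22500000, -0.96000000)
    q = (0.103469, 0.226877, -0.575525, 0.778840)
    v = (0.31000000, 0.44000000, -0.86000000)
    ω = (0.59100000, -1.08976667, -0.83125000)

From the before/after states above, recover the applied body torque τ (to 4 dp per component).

ω₁ − ω₀ = (-0.10900000, -0.08976667, 0.06875000)
ω₀×(Iω₀) = (0.0090, 0.0693, -0.0700)
I·α + gyro = (-0.1000, -0.2000, 0.1500)

τ = (-0.1000, -0.2000, 0.1500)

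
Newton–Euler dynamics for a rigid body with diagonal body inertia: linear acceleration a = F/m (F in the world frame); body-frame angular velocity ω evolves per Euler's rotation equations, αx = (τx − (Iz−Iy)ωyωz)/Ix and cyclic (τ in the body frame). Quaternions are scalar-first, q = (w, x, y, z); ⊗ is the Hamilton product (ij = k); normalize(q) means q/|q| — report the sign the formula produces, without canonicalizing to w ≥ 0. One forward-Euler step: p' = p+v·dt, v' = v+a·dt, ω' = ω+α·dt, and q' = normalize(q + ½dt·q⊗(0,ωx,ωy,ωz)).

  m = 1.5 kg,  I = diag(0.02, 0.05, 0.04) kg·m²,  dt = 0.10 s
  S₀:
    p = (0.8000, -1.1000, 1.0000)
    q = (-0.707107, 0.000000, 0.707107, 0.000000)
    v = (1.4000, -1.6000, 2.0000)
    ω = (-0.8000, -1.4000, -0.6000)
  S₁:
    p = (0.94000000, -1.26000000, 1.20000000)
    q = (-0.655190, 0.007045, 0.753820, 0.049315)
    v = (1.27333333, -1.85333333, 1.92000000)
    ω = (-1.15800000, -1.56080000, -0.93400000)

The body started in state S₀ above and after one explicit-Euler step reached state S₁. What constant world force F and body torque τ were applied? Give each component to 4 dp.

ω₁ − ω₀ = (-0.35800000, -0.16080000, -0.33400000)
precession coupling = (-0.0084, -0.0096, 0.0336)
τ = I·(Δω/dt) + ω₀×(Iω₀) = (-0.0800, -0.0900, -0.1000)
Δv = v₁−v₀ = (-0.12666667, -0.25333333, -0.08000000)
m·(v₁−v₀)/dt = (-1.9000, -3.8000, -1.2000)

F = (-1.9000, -3.8000, -1.2000)
τ = (-0.0800, -0.0900, -0.1000)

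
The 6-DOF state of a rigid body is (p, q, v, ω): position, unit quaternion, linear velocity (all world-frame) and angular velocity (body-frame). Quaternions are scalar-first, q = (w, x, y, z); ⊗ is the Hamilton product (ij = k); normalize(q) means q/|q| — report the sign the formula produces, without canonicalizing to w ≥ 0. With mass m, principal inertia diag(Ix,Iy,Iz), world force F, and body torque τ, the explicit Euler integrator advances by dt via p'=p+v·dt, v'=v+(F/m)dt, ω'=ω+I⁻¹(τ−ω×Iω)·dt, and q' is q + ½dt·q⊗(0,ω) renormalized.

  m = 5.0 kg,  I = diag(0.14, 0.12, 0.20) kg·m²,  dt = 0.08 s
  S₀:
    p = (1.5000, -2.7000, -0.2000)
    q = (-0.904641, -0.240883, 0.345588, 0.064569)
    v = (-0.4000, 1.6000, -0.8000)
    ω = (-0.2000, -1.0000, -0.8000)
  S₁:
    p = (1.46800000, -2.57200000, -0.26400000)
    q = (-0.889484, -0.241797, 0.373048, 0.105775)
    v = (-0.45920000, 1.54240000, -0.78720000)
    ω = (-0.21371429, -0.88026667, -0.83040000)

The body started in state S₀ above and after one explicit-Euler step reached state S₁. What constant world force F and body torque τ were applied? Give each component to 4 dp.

v₁ − v₀ = (-0.05920000, -0.05760000, 0.01280000)
m·(v₁−v₀)/dt = (-3.7000, -3.6000, 0.8000)
rate change Δω = (-0.01371429, 0.11973333, -0.03040000)
ω₀×(Iω₀) = (0.0640, -0.0096, -0.0040)
I·α + gyro = (0.0400, 0.1700, -0.0800)

F = (-3.7000, -3.6000, 0.8000)
τ = (0.0400, 0.1700, -0.0800)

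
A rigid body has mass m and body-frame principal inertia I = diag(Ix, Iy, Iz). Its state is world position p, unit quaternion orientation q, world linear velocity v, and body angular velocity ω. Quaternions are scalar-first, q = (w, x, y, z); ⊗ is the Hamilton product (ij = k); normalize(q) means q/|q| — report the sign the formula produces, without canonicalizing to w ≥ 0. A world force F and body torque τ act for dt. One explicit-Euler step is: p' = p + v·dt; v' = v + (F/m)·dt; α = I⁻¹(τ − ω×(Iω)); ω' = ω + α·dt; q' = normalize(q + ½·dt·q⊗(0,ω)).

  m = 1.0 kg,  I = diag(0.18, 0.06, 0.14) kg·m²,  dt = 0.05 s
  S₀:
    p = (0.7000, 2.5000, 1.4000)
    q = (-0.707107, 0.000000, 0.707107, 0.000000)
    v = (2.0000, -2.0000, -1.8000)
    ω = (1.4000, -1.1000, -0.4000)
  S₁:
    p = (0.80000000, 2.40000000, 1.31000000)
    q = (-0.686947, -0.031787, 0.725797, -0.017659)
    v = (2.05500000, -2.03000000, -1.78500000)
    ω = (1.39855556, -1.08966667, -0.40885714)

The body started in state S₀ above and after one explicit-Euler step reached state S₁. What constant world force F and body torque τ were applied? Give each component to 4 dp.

F = (1.1000, -0.6000, 0.3000)
τ = (0.0300, -0.0100, 0.1600)

v₁ − v₀ = (0.05500000, -0.03000000, 0.01500000)
m·(v₁−v₀)/dt = (1.1000, -0.6000, 0.3000)
ω₁ − ω₀ = (-0.00144444, 0.01033333, -0.00885714)
τ = I·(Δω/dt) + ω₀×(Iω₀) = (0.0300, -0.0100, 0.1600)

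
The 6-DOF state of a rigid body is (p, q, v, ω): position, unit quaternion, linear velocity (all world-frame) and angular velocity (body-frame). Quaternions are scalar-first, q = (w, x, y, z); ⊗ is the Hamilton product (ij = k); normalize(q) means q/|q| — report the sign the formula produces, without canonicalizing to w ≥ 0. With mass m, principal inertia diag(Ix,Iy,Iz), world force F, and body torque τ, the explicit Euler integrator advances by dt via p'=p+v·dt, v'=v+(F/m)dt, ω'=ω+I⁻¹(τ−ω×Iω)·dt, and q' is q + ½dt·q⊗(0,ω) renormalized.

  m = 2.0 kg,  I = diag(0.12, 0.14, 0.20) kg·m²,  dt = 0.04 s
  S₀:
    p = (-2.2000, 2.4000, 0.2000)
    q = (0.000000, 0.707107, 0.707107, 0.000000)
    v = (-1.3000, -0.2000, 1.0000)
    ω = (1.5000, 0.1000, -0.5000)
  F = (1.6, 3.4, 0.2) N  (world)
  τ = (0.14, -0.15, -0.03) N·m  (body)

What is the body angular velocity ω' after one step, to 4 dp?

ω' = (1.5477, 0.0400, -0.5066)

gyro term ω×Iω = (-0.0030, 0.0600, 0.0030)
α = I⁻¹(τ − ω×Iω) = (1.1917, -1.5000, -0.1650)
ω + α·dt = (1.5477, 0.0400, -0.5066)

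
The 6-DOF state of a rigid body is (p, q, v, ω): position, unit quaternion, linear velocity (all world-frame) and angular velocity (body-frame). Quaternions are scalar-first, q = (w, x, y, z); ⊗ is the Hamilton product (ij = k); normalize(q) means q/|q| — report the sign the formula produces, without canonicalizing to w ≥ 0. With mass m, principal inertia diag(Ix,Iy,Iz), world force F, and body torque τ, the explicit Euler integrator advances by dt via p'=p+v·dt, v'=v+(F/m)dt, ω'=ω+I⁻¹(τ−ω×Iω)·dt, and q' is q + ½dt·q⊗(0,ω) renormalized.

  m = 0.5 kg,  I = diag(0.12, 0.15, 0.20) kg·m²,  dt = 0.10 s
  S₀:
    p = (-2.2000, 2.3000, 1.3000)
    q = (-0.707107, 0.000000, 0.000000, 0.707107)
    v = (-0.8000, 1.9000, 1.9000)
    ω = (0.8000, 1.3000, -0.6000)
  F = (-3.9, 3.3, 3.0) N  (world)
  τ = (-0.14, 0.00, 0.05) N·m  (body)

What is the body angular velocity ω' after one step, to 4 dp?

α = I⁻¹(τ − ω×Iω) = (-0.8417, -0.2560, 0.0940)
ω + α·dt = (0.7158, 1.2744, -0.5906)

ω' = (0.7158, 1.2744, -0.5906)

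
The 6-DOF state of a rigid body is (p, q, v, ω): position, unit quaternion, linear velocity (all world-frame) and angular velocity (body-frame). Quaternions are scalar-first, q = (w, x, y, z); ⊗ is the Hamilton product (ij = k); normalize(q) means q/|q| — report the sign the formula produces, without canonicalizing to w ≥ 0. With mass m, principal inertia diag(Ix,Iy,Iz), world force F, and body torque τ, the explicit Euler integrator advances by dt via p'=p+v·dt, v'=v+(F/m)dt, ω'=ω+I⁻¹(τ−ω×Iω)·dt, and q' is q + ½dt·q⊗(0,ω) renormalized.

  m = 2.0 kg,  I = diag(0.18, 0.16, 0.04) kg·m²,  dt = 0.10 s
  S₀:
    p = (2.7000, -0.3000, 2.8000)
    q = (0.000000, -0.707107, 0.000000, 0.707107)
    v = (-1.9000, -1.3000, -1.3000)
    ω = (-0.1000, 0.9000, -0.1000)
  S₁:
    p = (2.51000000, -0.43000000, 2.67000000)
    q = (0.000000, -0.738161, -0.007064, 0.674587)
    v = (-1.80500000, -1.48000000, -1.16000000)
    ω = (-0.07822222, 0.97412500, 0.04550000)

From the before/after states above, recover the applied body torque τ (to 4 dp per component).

rate change Δω = (0.02177778, 0.07412500, 0.14550000)
ω₀×(Iω₀) = (0.0108, 0.0014, 0.0018)
I·α + gyro = (0.0500, 0.1200, 0.0600)

τ = (0.0500, 0.1200, 0.0600)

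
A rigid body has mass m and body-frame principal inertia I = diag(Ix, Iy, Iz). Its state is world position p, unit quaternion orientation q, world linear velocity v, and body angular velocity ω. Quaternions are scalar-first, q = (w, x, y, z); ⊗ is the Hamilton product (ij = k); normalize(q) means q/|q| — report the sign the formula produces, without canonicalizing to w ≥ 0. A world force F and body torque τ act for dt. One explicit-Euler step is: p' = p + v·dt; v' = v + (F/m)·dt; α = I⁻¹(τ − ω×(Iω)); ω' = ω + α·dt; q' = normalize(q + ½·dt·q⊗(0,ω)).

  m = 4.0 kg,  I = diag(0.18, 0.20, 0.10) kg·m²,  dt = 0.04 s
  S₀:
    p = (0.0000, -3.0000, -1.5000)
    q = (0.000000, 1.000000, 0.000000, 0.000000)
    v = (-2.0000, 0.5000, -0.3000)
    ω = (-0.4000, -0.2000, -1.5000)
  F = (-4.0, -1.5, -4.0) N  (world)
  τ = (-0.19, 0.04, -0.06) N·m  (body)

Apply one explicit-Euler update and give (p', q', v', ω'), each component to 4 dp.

p' = (-0.0800, -2.9800, -1.5120)
q' = (0.0080, 0.9995, 0.0300, -0.0040)
v' = (-2.0400, 0.4850, -0.3400)
ω' = (-0.4356, -0.2016, -1.5246)

a = (-1.0000, -0.3750, -1.0000)
p + v·dt = (-0.0800, -2.9800, -1.5120)
v' = v + a·dt = (-2.0400, 0.4850, -0.3400)
gyro term ω×Iω = (-0.0300, 0.0480, 0.0016)
angular accel α = (-0.8889, -0.0400, -0.6160)
ω + α·dt = (-0.4356, -0.2016, -1.5246)
q⊗(0,ω) = (0.4000000, 0.0000000, 1.5000000, -0.2000000)
q' = normalize(q + ½dt·q⊗(0,ω)) = (0.0080, 0.9995, 0.0300, -0.0040)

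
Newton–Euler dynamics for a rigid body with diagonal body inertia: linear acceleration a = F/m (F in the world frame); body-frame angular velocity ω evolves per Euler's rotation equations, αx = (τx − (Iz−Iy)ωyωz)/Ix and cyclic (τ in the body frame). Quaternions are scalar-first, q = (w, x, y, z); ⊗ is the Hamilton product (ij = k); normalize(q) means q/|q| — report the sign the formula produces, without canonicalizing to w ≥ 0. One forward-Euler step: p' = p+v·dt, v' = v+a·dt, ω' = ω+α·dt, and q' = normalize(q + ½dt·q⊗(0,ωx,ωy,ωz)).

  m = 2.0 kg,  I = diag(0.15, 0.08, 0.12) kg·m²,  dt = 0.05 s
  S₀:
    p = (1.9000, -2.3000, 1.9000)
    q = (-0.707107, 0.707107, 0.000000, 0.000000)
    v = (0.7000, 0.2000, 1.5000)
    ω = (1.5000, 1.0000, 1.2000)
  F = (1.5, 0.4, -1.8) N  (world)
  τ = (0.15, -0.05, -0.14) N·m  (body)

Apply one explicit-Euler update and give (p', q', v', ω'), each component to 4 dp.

new position p' = (1.9350, -2.2900, 1.9750)
v' = v + a·dt = (0.7375, 0.2100, 1.4550)
(τ − ω×Iω)/I = (0.6800, -1.3000, -0.2917)
new body rate ω' = (1.5340, 0.9350, 1.1854)
2q̇ = q⊗(0,ω) = (-1.0606605, -1.0606605, -1.5556354, -0.1414214)
q + ½dt·q⊗(0,ω), renormalized = (-0.7326, 0.6796, -0.0388, -0.0035)

p' = (1.9350, -2.2900, 1.9750)
q' = (-0.7326, 0.6796, -0.0388, -0.0035)
v' = (0.7375, 0.2100, 1.4550)
ω' = (1.5340, 0.9350, 1.1854)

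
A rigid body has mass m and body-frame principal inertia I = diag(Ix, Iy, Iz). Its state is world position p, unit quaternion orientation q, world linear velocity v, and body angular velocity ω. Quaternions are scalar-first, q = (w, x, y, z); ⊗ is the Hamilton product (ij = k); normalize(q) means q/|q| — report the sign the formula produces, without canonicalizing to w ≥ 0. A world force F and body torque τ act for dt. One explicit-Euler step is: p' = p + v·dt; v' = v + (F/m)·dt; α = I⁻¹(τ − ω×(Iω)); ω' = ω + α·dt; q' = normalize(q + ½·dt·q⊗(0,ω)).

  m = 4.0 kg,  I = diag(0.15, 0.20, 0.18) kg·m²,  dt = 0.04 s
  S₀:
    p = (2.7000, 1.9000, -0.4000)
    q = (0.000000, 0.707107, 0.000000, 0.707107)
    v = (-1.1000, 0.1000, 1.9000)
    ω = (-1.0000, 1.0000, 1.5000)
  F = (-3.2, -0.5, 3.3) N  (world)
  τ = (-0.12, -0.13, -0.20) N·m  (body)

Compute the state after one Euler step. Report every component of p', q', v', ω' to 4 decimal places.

gyro term ω×Iω = (-0.0300, 0.0450, -0.0500)
α = I⁻¹(τ − ω×Iω) = (-0.6000, -0.8750, -0.8333)
ω' = ω + α·dt = (-1.0240, 0.9650, 1.4667)
q⊗(0,ω) = (-0.3535535, -0.7071070, -1.7677675, 0.7071070)
q' = normalize(q + ½dt·q⊗(0,ω)) = (-0.0071, 0.6924, -0.0353, 0.7206)
p + v·dt = (2.6560, 1.9040, -0.3240)
new velocity v' = (-1.1320, 0.0950, 1.9330)

p' = (2.6560, 1.9040, -0.3240)
q' = (-0.0071, 0.6924, -0.0353, 0.7206)
v' = (-1.1320, 0.0950, 1.9330)
ω' = (-1.0240, 0.9650, 1.4667)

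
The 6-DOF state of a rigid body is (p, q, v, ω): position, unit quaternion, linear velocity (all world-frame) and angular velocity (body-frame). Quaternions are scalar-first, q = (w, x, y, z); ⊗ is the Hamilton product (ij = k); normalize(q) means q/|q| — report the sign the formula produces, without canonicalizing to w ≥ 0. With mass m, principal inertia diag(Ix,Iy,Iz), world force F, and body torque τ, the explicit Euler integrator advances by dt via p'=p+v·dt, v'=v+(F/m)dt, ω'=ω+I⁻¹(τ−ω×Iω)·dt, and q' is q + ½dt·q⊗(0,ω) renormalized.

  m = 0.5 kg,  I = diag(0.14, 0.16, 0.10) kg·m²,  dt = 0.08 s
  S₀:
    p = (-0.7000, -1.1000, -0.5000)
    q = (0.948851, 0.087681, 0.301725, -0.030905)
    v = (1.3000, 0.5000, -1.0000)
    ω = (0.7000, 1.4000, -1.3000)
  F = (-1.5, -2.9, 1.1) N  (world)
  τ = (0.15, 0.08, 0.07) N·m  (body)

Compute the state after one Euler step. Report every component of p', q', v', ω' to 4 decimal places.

p' = (-0.5960, -1.0600, -0.5800)
q' = (0.9248, 0.1000, 0.3574, -0.0835)
v' = (1.0600, 0.0360, -0.8240)
ω' = (0.7233, 1.4582, -1.2597)

α = I⁻¹(τ − ω×Iω) = (0.2914, 0.7275, 0.5040)
ω' = ω + α·dt = (0.7233, 1.4582, -1.2597)
Hamilton product q⊗(0,ω) = (-0.5239682, 0.3152202, 1.4207432, -1.3219604)
updated quaternion q' = (0.9248, 0.1000, 0.3574, -0.0835)
linear accel F/m = (-3.0000, -5.8000, 2.2000)
p + v·dt = (-0.5960, -1.0600, -0.5800)
v + (F/m)dt = (1.0600, 0.0360, -0.8240)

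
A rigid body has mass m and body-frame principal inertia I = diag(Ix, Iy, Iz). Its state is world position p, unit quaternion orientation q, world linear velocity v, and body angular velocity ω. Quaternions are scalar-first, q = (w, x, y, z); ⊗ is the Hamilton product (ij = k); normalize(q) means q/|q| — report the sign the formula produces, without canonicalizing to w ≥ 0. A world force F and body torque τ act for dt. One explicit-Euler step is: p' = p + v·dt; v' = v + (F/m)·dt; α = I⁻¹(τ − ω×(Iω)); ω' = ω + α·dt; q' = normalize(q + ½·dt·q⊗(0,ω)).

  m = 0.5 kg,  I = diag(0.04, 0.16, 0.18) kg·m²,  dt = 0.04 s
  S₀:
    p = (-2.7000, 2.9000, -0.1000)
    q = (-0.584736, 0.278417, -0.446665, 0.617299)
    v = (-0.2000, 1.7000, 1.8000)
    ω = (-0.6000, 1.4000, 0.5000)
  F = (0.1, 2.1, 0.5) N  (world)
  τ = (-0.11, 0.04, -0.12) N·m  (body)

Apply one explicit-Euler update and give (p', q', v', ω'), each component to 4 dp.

p + v·dt = (-2.7080, 2.9680, -0.0280)
v' = v + a·dt = (-0.1920, 1.8680, 1.8400)
α = I⁻¹(τ − ω×Iω) = (-3.1000, -0.0125, -0.1067)
new body rate ω' = (-0.7240, 1.3995, 0.4957)
q⊗(0,ω) = (0.4837317, -0.7367095, -1.3282183, -0.1705832)
q + ½dt·q⊗(0,ω), renormalized = (-0.5748, 0.2635, -0.4730, 0.6136)

p' = (-2.7080, 2.9680, -0.0280)
q' = (-0.5748, 0.2635, -0.4730, 0.6136)
v' = (-0.1920, 1.8680, 1.8400)
ω' = (-0.7240, 1.3995, 0.4957)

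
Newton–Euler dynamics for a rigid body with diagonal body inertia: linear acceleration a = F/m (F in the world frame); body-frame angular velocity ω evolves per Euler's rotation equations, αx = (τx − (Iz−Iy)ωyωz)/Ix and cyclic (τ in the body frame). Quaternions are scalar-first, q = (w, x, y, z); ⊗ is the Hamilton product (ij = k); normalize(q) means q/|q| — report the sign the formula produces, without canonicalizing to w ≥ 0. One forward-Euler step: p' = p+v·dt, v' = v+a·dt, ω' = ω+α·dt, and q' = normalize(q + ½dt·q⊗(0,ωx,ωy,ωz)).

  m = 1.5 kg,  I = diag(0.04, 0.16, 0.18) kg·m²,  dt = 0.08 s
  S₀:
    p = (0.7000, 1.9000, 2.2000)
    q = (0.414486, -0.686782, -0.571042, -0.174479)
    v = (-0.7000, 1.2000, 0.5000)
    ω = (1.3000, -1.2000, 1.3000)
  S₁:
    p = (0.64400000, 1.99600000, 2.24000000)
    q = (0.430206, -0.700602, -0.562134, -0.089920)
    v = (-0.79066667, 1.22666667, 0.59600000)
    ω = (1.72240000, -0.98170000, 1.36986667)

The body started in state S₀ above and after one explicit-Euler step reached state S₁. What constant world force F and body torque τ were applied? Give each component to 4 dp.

v₁ − v₀ = (-0.09066667, 0.02666667, 0.09600000)
applied force F = (-1.7000, 0.5000, 1.8000)
rate change Δω = (0.42240000, 0.21830000, 0.06986667)
gyro term ω₀×Iω₀ = (-0.0312, -0.2366, -0.1872)
I·α + gyro = (0.1800, 0.2000, -0.0300)

F = (-1.7000, 0.5000, 1.8000)
τ = (0.1800, 0.2000, -0.0300)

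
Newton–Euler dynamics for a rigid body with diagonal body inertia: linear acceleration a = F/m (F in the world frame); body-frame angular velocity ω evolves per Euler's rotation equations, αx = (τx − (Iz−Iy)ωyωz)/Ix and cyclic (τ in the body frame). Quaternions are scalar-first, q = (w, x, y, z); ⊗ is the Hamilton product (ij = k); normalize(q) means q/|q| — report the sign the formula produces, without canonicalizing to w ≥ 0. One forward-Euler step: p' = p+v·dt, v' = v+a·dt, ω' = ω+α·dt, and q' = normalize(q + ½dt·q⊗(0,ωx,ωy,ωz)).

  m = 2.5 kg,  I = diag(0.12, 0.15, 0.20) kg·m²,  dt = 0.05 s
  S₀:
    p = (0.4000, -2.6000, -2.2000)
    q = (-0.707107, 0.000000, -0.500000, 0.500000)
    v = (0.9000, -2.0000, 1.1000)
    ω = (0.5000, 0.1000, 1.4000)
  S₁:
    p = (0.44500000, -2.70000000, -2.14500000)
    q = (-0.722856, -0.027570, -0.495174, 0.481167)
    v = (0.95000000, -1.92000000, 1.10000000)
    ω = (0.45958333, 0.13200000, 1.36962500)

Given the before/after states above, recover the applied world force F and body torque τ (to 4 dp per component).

ω₁ − ω₀ = (-0.04041667, 0.03200000, -0.03037500)
gyro term ω₀×Iω₀ = (0.0070, -0.0560, 0.0015)
τ = I·(Δω/dt) + ω₀×(Iω₀) = (-0.0900, 0.0400, -0.1200)
Δv = v₁−v₀ = (0.05000000, 0.08000000, 0.00000000)
m·(v₁−v₀)/dt = (2.5000, 4.0000, 0.0000)

F = (2.5000, 4.0000, 0.0000)
τ = (-0.0900, 0.0400, -0.1200)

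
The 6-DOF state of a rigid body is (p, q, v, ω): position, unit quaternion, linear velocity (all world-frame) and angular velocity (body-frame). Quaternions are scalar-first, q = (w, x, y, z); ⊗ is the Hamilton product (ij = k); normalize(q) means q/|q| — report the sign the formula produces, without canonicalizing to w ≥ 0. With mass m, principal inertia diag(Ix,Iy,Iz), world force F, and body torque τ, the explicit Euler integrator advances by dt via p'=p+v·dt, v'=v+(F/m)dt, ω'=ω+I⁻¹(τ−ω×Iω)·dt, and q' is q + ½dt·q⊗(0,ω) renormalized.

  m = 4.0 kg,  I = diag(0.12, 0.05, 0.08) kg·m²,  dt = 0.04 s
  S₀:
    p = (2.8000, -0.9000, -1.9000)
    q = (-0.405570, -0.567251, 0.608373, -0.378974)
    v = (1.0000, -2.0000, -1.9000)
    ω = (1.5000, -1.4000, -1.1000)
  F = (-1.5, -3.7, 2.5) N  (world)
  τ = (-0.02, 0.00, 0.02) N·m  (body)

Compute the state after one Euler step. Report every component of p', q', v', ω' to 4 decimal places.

a = F/m = (-0.3750, -0.9250, 0.6250)
new position p' = (2.8400, -0.9800, -1.9760)
new velocity v' = (0.9850, -2.0370, -1.8750)
precession coupling ω×(Iω) = (0.0462, -0.0660, 0.1470)
α = I⁻¹(τ − ω×Iω) = (-0.5517, 1.3200, -1.5875)
new body rate ω' = (1.4779, -1.3472, -1.1635)
q⊗(0,ω) = (1.2857273, -1.8081289, -0.6246391, 0.3277189)
q + ½dt·q⊗(0,ω), renormalized = (-0.3794, -0.6028, 0.5952, -0.3720)

p' = (2.8400, -0.9800, -1.9760)
q' = (-0.3794, -0.6028, 0.5952, -0.3720)
v' = (0.9850, -2.0370, -1.8750)
ω' = (1.4779, -1.3472, -1.1635)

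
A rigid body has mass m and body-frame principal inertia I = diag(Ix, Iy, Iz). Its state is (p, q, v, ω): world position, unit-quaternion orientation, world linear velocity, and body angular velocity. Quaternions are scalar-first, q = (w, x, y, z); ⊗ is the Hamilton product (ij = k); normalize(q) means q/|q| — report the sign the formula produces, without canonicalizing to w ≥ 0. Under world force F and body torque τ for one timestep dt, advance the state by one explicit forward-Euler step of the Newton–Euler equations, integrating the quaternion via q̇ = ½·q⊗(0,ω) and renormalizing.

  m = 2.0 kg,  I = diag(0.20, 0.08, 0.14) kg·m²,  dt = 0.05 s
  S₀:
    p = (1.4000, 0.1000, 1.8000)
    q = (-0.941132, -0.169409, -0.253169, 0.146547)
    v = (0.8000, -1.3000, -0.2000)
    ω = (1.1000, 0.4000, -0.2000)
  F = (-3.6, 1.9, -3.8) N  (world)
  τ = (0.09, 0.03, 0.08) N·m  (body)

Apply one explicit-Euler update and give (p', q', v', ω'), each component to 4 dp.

p' = (1.4400, 0.0350, 1.7900)
q' = (-0.9328, -0.1954, -0.2593, 0.1565)
v' = (0.7100, -1.2525, -0.2950)
ω' = (1.1237, 0.4270, -0.1526)

gyro term ω×Iω = (-0.0048, -0.0132, -0.0528)
α = I⁻¹(τ − ω×Iω) = (0.4740, 0.5400, 0.9486)
new body rate ω' = (1.1237, 0.4270, -0.1526)
q⊗(0,ω) = (0.3169269, -1.0432302, -0.2491329, 0.3989487)
updated quaternion q' = (-0.9328, -0.1954, -0.2593, 0.1565)
p' = p + v·dt = (1.4400, 0.0350, 1.7900)
v' = v + a·dt = (0.7100, -1.2525, -0.2950)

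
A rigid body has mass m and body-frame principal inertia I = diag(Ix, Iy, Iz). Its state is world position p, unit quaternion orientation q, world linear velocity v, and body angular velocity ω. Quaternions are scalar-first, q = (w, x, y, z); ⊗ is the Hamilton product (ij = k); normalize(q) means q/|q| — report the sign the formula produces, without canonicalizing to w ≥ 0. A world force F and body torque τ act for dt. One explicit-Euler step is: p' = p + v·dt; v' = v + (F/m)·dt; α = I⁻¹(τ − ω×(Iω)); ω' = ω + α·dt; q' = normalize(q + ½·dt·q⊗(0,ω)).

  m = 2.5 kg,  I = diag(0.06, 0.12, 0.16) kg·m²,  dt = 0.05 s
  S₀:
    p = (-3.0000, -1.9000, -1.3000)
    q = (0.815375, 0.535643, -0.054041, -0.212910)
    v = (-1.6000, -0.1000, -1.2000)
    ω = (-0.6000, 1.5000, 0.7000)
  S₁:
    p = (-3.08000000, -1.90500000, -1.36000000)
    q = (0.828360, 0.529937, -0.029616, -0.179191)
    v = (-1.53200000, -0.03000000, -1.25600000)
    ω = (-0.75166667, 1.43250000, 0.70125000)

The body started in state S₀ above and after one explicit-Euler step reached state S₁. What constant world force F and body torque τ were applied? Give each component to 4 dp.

F = (3.4000, 3.5000, -2.8000)
τ = (-0.1400, -0.1200, -0.0500)

Δω = ω₁−ω₀ = (-0.15166667, -0.06750000, 0.00125000)
precession coupling = (0.0420, 0.0420, -0.0540)
I·α + gyro = (-0.1400, -0.1200, -0.0500)
v₁ − v₀ = (0.06800000, 0.07000000, -0.05600000)
m·(v₁−v₀)/dt = (3.4000, 3.5000, -2.8000)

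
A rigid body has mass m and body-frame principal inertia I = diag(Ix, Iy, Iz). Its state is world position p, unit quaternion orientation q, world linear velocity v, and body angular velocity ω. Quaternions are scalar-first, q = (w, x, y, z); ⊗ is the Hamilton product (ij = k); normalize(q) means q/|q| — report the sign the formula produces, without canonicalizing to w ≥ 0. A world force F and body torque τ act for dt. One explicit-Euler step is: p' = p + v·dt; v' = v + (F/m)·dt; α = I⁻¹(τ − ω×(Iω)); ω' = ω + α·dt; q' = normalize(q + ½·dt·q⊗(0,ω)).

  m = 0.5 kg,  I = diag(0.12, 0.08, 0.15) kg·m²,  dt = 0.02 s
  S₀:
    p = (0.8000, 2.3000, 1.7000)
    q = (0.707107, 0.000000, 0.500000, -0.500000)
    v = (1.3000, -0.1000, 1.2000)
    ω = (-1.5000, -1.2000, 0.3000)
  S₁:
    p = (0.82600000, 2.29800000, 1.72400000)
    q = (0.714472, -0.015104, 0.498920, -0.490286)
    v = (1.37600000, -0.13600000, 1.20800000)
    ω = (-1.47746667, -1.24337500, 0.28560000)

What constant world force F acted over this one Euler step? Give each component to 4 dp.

v₁ − v₀ = (0.07600000, -0.03600000, 0.00800000)
m·(v₁−v₀)/dt = (1.9000, -0.9000, 0.2000)

F = (1.9000, -0.9000, 0.2000)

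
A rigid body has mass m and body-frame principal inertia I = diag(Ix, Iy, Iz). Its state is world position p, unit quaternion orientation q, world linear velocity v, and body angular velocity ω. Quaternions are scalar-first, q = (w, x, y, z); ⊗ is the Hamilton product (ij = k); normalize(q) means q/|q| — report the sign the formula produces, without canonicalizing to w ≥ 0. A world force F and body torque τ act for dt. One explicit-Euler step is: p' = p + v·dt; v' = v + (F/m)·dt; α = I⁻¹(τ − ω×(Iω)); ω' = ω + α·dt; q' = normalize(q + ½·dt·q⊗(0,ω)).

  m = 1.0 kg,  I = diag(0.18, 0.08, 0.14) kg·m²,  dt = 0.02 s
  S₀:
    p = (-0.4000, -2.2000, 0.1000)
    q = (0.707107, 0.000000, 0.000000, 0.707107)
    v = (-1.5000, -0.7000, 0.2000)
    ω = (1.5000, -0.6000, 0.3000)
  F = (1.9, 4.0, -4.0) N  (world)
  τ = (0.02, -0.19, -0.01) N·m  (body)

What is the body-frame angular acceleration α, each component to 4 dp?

α = (0.1711, -2.6000, -0.7143)

precession coupling ω×(Iω) = (-0.0108, 0.0180, 0.0900)
(τ − ω×Iω)/I = (0.1711, -2.6000, -0.7143)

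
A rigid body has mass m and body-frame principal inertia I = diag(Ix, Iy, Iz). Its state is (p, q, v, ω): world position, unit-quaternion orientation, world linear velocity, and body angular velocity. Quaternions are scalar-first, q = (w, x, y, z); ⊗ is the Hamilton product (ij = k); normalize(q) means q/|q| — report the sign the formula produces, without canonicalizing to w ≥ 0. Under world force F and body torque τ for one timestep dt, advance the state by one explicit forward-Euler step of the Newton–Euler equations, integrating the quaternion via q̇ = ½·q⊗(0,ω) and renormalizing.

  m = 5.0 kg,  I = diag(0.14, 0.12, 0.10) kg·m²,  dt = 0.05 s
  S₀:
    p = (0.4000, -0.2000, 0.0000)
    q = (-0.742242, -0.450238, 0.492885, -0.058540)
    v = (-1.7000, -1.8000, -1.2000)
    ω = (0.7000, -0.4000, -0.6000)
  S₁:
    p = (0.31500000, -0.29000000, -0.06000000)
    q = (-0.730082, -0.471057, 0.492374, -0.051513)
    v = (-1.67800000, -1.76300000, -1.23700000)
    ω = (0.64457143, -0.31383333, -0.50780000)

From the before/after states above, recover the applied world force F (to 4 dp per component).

v₁ − v₀ = (0.02200000, 0.03700000, -0.03700000)
m·(v₁−v₀)/dt = (2.2000, 3.7000, -3.7000)

F = (2.2000, 3.7000, -3.7000)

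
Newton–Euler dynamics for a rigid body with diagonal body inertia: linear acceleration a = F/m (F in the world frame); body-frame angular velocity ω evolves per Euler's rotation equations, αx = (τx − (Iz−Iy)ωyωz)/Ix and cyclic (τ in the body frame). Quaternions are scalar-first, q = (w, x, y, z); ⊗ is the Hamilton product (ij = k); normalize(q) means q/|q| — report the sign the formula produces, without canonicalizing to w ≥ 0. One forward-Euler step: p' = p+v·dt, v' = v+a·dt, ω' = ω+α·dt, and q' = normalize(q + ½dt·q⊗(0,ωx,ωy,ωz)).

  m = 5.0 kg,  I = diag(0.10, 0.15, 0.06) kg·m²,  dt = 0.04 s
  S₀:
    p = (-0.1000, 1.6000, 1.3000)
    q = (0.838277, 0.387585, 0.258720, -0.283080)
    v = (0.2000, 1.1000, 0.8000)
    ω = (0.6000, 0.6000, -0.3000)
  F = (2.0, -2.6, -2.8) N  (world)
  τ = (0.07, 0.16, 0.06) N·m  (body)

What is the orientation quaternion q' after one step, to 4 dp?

q' = (0.8287, 0.3994, 0.2677, -0.2865)

q⊗(0,ω) = (-0.4727070, 0.5951982, 0.4493937, -0.1741641)
q' = normalize(q + ½dt·q⊗(0,ω)) = (0.8287, 0.3994, 0.2677, -0.2865)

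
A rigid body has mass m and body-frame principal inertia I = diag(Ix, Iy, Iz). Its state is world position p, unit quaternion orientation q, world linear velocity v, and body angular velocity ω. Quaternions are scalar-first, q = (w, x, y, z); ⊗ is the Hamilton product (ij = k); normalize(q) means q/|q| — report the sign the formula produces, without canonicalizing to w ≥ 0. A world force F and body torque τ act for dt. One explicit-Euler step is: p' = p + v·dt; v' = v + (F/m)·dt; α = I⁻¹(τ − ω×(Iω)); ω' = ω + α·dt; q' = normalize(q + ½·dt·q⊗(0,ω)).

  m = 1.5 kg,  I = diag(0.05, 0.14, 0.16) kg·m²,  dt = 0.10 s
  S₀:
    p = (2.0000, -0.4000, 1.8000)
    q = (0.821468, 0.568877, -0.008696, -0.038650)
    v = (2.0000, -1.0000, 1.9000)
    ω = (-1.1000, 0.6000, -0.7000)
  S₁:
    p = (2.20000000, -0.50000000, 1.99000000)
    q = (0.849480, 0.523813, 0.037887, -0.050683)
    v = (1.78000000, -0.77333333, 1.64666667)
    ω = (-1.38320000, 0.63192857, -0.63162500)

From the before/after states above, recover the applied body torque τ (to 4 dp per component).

rate change Δω = (-0.28320000, 0.03192857, 0.06837500)
I·α + gyro = (-0.1500, -0.0400, 0.0500)

τ = (-0.1500, -0.0400, 0.0500)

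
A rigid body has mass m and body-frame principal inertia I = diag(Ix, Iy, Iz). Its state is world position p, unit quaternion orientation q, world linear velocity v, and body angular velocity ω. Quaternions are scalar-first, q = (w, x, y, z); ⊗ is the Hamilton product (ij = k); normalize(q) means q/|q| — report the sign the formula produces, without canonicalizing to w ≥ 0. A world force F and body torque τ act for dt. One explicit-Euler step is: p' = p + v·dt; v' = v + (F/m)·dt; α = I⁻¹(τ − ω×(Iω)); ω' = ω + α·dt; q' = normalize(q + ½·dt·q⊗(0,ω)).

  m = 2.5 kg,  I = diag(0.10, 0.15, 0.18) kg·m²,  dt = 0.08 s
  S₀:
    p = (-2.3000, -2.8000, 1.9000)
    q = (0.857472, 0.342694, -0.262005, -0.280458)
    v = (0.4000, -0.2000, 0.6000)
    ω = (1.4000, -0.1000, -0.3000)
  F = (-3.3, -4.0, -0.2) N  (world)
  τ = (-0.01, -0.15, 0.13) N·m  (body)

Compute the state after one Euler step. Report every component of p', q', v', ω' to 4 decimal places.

gyro term ω×Iω = (0.0009, 0.0336, -0.0070)
α = I⁻¹(τ − ω×Iω) = (-0.1090, -1.2240, 0.7611)
new body rate ω' = (1.3913, -0.1979, -0.2391)
2q̇ = q⊗(0,ω) = (-0.5901095, 1.2510165, -0.3755802, 0.0752960)
q' = normalize(q + ½dt·q⊗(0,ω)) = (0.8325, 0.3921, -0.2766, -0.2770)
linear accel F/m = (-1.3200, -1.6000, -0.0800)
new position p' = (-2.2680, -2.8160, 1.9480)
new velocity v' = (0.2944, -0.3280, 0.5936)

p' = (-2.2680, -2.8160, 1.9480)
q' = (0.8325, 0.3921, -0.2766, -0.2770)
v' = (0.2944, -0.3280, 0.5936)
ω' = (1.3913, -0.1979, -0.2391)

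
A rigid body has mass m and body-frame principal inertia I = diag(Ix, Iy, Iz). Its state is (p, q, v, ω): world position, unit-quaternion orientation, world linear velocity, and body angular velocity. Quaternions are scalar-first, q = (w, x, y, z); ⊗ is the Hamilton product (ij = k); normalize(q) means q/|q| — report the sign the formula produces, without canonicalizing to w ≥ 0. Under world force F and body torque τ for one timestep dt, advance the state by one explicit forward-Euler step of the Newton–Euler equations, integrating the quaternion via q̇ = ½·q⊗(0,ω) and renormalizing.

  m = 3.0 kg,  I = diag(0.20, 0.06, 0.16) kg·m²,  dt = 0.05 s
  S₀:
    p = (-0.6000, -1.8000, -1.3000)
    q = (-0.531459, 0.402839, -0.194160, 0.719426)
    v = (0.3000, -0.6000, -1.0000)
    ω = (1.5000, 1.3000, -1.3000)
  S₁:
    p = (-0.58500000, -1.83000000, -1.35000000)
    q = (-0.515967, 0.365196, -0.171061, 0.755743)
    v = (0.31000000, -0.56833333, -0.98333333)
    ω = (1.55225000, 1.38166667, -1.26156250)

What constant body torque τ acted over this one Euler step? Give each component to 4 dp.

τ = (0.0400, 0.0200, -0.1500)

rate change Δω = (0.05225000, 0.08166667, 0.03843750)
precession coupling = (-0.1690, -0.0780, -0.2730)
τ = I·(Δω/dt) + ω₀×(Iω₀) = (0.0400, 0.0200, -0.1500)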